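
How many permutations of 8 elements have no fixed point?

Derangements satisfy D(n) = (n-1)(D(n-1) + D(n-2)), starting from D(0)=1, D(1)=0.
D(2) = 1 x (0 + 1) = 1
D(3) = 2 x (1 + 0) = 2
D(4) = 3 x (2 + 1) = 9
D(5) = 4 x (9 + 2) = 44
D(6) = 5 x (44 + 9) = 265
D(7) = 6 x (265 + 44) = 1854
D(8) = 7 x (D(7) + D(6)) = 7 x (1854 + 265)

Final answer: D(8) = 14833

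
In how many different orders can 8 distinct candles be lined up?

The number of ways to arrange 8 distinct objects is 8!.

Final answer: 8! = 40320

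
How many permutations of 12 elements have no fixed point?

Derangements satisfy D(n) = (n-1)(D(n-1) + D(n-2)), starting from D(0)=1, D(1)=0.
Building up: D(2)=1, D(3)=2, D(4)=9, D(5)=44, D(6)=265, D(7)=1854, D(8)=14833, D(9)=133496, D(10)=1334961, D(11)=14684570.
D(12) = 11 x (D(11) + D(10)) = 11 x (14684570 + 1334961).

Final answer: D(12) = 176214841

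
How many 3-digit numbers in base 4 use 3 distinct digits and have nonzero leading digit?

The leading digit has 3 choices (anything but zero); the next has 3 (anything but the first), then 2, and so on, one fewer each time.
Total: 3 x 3 x 2.

Final answer: 18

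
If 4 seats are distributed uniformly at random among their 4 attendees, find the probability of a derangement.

D(n) = (n-1)(D(n-1) + D(n-2)), D(0)=1, D(1)=0.
Building up: D(2)=1, D(3)=2, D(4)=9.
Total arrangements: 4! = 24.
Probability = D(4)/4! = 3/8.

Final answer: D(4)/4! = 9/24 = 0.375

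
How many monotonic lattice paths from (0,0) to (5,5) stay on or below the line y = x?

Total monotonic paths to (5,5): C(10,5) = 252.
By the reflection principle, paths that go above the diagonal number C(10,6) = 210.
Valid Dyck paths: 252 - 210.
(These counts are the Catalan numbers.)

Final answer: C_{5} = 42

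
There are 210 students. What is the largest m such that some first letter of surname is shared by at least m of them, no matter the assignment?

There are 26 possible values for first letter of surname. With 210 students and 26 categories, by pigeonhole: ceiling(210/26).

Final answer: 9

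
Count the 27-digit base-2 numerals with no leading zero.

Leading digit: 1 options (nonzero). Other 26 digit(s): 2 options each.
Total: 1 x 2^26.

Final answer: 67108864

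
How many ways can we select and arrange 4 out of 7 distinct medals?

P(7,4) = 7!/(7-4)! = 7!/3!.

Final answer: P(7,4) = 840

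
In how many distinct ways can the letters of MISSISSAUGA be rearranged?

Letters (A:2, G:1, I:2, M:1, S:4, U:1). Total letters: 11.
Permutations = 11!/(4! x 2! x 2!).

Final answer: 415800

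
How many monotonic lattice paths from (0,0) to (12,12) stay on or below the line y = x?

Total monotonic paths to (12,12): C(24,12) = 2704156.
A path is bad iff it touches y = x + 1; reflecting its initial segment maps bad paths bijectively onto all paths to (11,13), of which there are C(24,13) = 2496144.
Valid Dyck paths: 2704156 - 2496144.
(This is the Catalan number C_{12}.)

Final answer: C_{12} = 208012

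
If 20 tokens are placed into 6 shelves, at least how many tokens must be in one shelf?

By the pigeonhole principle: ceiling(20/6).

Final answer: 4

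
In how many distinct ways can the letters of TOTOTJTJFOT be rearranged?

Letters (F:1, J:2, O:3, T:5). Total letters: 11.
Permutations = 11!/(5! x 3! x 2!).

Final answer: 27720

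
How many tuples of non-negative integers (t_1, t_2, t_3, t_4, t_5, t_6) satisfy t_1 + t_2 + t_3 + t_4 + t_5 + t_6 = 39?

Stars and bars with 39 stars and 5 bars:
C(39+6-1, 6-1) = C(44,5).

Final answer: C(44,5) = 1086008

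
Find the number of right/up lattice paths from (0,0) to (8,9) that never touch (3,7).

Total paths to (8,9): C(17,9) = 24310.
Paths through (3,7): C(10,7) x C(7,2) = 2520.
Avoiding (3,7): 24310 - 2520.

Final answer: 21790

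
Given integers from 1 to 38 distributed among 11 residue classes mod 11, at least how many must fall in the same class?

By pigeonhole with 38 objects and 11 categories: ceiling(38/11).

Final answer: 4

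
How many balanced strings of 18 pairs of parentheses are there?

This is a standard Catalan-number count: the answer is C_n. Here n = 18 (pairs).
Using C_0 = 1 and C_(k+1) = C_k x 2(2k+1)/(k+2), build up term by term: C_1=1, C_2=2, C_3=5, C_4=14, C_5=42, C_6=132, C_7=429, C_8=1430, C_9=4862, C_10=16796, C_11=58786, C_12=208012, C_13=742900, C_14=2674440, C_15=9694845, C_16=35357670, C_17=129644790, C_18=477638700.

Final answer: C_{18} = 477638700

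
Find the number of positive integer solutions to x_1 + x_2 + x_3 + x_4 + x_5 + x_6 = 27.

Substitute x'_i = x_i - 1 (so x'_i >= 0). Then sum x'_i = 27 - 6 = 21.
Stars and bars: C(21+6-1, 6-1) = C(26,5).

Final answer: C(26,5) = 65780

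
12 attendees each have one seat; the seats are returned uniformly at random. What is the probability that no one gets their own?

Use the recurrence D(n) = (n-1)(D(n-1) + D(n-2)) with D(0)=1, D(1)=0.
Building up: D(2)=1, D(3)=2, D(4)=9, D(5)=44, D(6)=265, D(7)=1854, D(8)=14833, D(9)=133496, D(10)=1334961, D(11)=14684570, D(12)=176214841.
Total arrangements: 12! = 479001600.
Probability = D(12)/12! = 16019531/43545600.

Final answer: D(12)/12! = 176214841/479001600 = 0.367879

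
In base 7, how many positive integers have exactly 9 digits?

In base 7, the leading digit has 6 choices (1..6); each of the remaining 8 digits has 7 choices.
Total: 6 x 7^8.

Final answer: 34588806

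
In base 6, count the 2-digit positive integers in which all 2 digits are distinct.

The leading digit has 5 choices (anything but zero); the next has 5 (anything but the first), then 4, and so on, one fewer each time.
Total: 5 x 5.

Final answer: 25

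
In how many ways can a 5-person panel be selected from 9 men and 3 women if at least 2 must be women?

Sum over valid woman counts:
C(3,2)C(9,3) = 252
C(3,3)C(9,2) = 36
Total: 252 + 36.

Final answer: 288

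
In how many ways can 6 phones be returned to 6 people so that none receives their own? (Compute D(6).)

D(n) = (n-1)(D(n-1) + D(n-2)), D(0)=1, D(1)=0.
D(2) = 1 x (0 + 1) = 1
D(3) = 2 x (1 + 0) = 2
D(4) = 3 x (2 + 1) = 9
D(5) = 4 x (9 + 2) = 44
D(6) = 5 x (D(5) + D(4)) = 5 x (44 + 9)

Final answer: D(6) = 265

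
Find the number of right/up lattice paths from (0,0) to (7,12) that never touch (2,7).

Total paths to (7,12): C(19,12) = 50388.
Paths through (2,7): C(9,7) x C(10,5) = 9072.
Avoiding (2,7): 50388 - 9072.

Final answer: 41316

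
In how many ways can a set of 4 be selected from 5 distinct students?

C(5,4) = 5!/(4! x (5-4)!).

Final answer: C(5,4) = 5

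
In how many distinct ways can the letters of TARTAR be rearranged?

Letters (A:2, R:2, T:2). Total letters: 6.
Permutations = 6!/(2! x 2! x 2!).

Final answer: 90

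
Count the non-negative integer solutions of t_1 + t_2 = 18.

Stars and bars with 18 stars and 1 bars:
C(18+2-1, 2-1) = C(19,1).

Final answer: C(19,1) = 19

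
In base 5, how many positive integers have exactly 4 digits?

Leading digit: 4 options (nonzero). Other 3 digit(s): 5 options each.
Total: 4 x 5^3.

Final answer: 500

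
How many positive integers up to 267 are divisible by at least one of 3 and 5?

Multiples of 3: 89. Multiples of 5: 53. Of both (lcm=15): 17.
By inclusion-exclusion: 89 + 53 - 17.

Final answer: 125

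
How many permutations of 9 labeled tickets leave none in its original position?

Use the recurrence D(n) = (n-1)(D(n-1) + D(n-2)) with D(0)=1, D(1)=0.
D(2) = 1 x (0 + 1) = 1
D(3) = 2 x (1 + 0) = 2
D(4) = 3 x (2 + 1) = 9
D(5) = 4 x (9 + 2) = 44
D(6) = 5 x (44 + 9) = 265
D(7) = 6 x (265 + 44) = 1854
D(8) = 7 x (1854 + 265) = 14833
D(9) = 8 x (D(8) + D(7)) = 8 x (14833 + 1854)

Final answer: D(9) = 133496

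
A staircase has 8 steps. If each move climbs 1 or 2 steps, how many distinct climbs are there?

Let f(n) count the ways. The last step is size 1 or 2, so f(n) = f(n-1) + f(n-2) with f(1)=1, f(2)=2.
Computing successive values: f(1)=1, f(2)=2, f(3)=3, f(4)=5, f(5)=8, f(6)=13, f(7)=21, f(8)=34.

Final answer: 34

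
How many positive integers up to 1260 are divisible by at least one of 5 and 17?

Multiples of 5: 252. Multiples of 17: 74. Of both (lcm=85): 14.
By inclusion-exclusion: 252 + 74 - 14.

Final answer: 312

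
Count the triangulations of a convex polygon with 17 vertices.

The structures are counted by the Catalan number C_n. Here n = 17 - 2 = 15.
C_n = (2n)!/(n!(n+1)!), so C_{15} = 30!/(15! x 16!) = C(30,15)/16 = 155117520/16.

Final answer: C_{15} = 9694845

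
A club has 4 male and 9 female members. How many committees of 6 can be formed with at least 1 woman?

Sum over valid woman counts:
C(9,2)C(4,4) = 36
C(9,3)C(4,3) = 336
C(9,4)C(4,2) = 756
C(9,5)C(4,1) = 504
C(9,6)C(4,0) = 84
Total: 36 + 336 + 756 + 504 + 84.

Final answer: 1716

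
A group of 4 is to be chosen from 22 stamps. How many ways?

C(22,4) = 22!/(4! x 18!).

Final answer: \binom{22}{4} = 7315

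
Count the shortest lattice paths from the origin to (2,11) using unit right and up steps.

Each path has 2 right steps and 11 up steps in some order (13 steps total).
Choose which 11 of the 13 steps are up: C(13,11).

Final answer: C(13,11) = 78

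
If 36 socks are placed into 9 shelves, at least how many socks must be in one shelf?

By the pigeonhole principle: ceiling(36/9).

Final answer: 4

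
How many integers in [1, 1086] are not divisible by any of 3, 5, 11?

|div by 3|=362, |div by 5|=217, |div by 11|=98.
|div by 3&5|=72, |div by 3&11|=32, |div by 5&11|=19, |div by all|=6.
By inclusion-exclusion, divisible by at least one: 362+217+98-72-32-19+6 = 560.
Not divisible by any: 1086 - 560.

Final answer: 526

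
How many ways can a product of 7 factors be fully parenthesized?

The structures are counted by the Catalan number C_n. Here n = 7 - 1 = 6.
C_n = C(2n,n) - C(2n,n+1), so C_{6} = C(12,6) - C(12,7) = 924 - 792.

Final answer: C_{6} = 132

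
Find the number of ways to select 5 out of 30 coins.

C(30,5) = 30!/(5! x 25!).

Final answer: \binom{30}{5} = 142506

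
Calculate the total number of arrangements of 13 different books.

The number of ways to arrange 13 distinct objects is 13!.

Final answer: 13! = 6227020800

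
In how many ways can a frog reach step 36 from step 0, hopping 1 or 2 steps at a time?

Let f(n) be the number of climbs. Removing the last move (1 or 2 steps) gives f(n) = f(n-1) + f(n-2); base cases f(1)=1, f(2)=2.
Iterating the recurrence: f(1)=1, f(2)=2, f(3)=3, f(4)=5, f(5)=8, f(6)=13, f(7)=21, f(8)=34, f(9)=55, f(10)=89, f(11)=144, f(12)=233, f(13)=377, f(14)=610, f(15)=987, f(16)=1597, f(17)=2584, f(18)=4181, f(19)=6765, f(20)=10946, f(21)=17711, f(22)=28657, f(23)=46368, f(24)=75025, f(25)=121393, f(26)=196418, f(27)=317811, f(28)=514229, f(29)=832040, f(30)=1346269, f(31)=2178309, f(32)=3524578, f(33)=5702887, f(34)=9227465, f(35)=14930352, f(36)=24157817.

Final answer: 24157817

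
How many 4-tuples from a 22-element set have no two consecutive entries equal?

Let g(n) count such strings. g(1) = 22, and each valid string of length n-1 extends in 21 ways (any symbol but the last), so g(n) = 21 g(n-1).
Total: g(4) = 22 x 21^3.

Final answer: 22 x 21^{3} = 203742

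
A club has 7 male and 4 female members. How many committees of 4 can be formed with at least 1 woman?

Sum over valid woman counts:
C(4,1)C(7,3) = 140
C(4,2)C(7,2) = 126
C(4,3)C(7,1) = 28
C(4,4)C(7,0) = 1
Total: 140 + 126 + 28 + 1.

Final answer: 295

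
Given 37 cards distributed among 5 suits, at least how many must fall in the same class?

By pigeonhole with 37 objects and 5 categories: ceiling(37/5).

Final answer: 8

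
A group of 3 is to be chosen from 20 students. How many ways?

C(20,3) = 20!/(3! x (20-3)!).

Final answer: C(20,3) = 1140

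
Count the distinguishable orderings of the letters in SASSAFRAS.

Letters (A:3, F:1, R:1, S:4). Total letters: 9.
Permutations = 9!/(4! x 3!).

Final answer: 2520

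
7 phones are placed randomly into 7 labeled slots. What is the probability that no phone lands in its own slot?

D(n) = (n-1)(D(n-1) + D(n-2)), D(0)=1, D(1)=0.
Building up: D(2)=1, D(3)=2, D(4)=9, D(5)=44, D(6)=265, D(7)=1854.
Total arrangements: 7! = 5040.
Probability = D(7)/7! = 103/280.

Final answer: D(7)/7! = 1854/5040 = 0.367857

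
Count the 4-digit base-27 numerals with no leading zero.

Leading digit: 26 options (nonzero). Other 3 digit(s): 27 options each.
Total: 26 x 27^3.

Final answer: 511758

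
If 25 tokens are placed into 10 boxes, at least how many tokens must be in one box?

By the pigeonhole principle: ceiling(25/10).

Final answer: 3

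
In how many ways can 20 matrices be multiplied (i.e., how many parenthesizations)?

The structures are counted by the Catalan number C_n. Here n = 20 - 1 = 19.
Using C_0 = 1 and C_(k+1) = C_k x 2(2k+1)/(k+2), build up term by term: C_1=1, C_2=2, C_3=5, C_4=14, C_5=42, C_6=132, C_7=429, C_8=1430, C_9=4862, C_10=16796, C_11=58786, C_12=208012, C_13=742900, C_14=2674440, C_15=9694845, C_16=35357670, C_17=129644790, C_18=477638700, C_19=1767263190.

Final answer: C_{19} = 1767263190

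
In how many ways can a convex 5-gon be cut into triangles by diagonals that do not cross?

This is counted by the nth Catalan number C_n. Here n = 5 - 2 = 3.
C_n = C(2n,n) - C(2n,n+1), so C_{3} = C(6,3) - C(6,4) = 20 - 15.

Final answer: C_{3} = 5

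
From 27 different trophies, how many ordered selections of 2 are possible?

P(27,2) = 27!/(27-2)! = 27!/25!.

Final answer: P(27,2) = 702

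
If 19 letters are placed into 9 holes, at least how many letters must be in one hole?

By the pigeonhole principle: ceiling(19/9).

Final answer: 3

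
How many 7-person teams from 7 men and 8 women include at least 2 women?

Sum over valid woman counts:
C(8,2)C(7,5) = 588
C(8,3)C(7,4) = 1960
C(8,4)C(7,3) = 2450
C(8,5)C(7,2) = 1176
C(8,6)C(7,1) = 196
C(8,7)C(7,0) = 8
Total: 588 + 1960 + 2450 + 1176 + 196 + 8.

Final answer: 6378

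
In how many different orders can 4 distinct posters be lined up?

The number of ways to arrange 4 distinct objects is 4!.

Final answer: 4! = 24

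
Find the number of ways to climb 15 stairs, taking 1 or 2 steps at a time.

Condition on the final move: it is a 1-step (f(n-1) ways to get there) or a 2-step (f(n-2) ways), so f(n) = f(n-1) + f(n-2), with f(1)=1, f(2)=2.
Computing successive values: f(1)=1, f(2)=2, f(3)=3, f(4)=5, f(5)=8, f(6)=13, f(7)=21, f(8)=34, f(9)=55, f(10)=89, f(11)=144, f(12)=233, f(13)=377, f(14)=610, f(15)=987.

Final answer: 987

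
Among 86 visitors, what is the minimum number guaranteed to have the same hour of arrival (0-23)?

There are 24 possible values for hour of arrival (0-23). With 86 visitors and 24 categories, by pigeonhole: ceiling(86/24).

Final answer: 4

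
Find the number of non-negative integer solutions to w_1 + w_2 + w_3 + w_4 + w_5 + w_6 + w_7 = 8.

Stars and bars with 8 stars and 6 bars:
C(8+7-1, 7-1) = C(14,6).

Final answer: C(14,6) = 3003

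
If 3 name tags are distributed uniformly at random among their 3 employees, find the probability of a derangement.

D(n) = (n-1)(D(n-1) + D(n-2)), D(0)=1, D(1)=0.
Building up: D(2)=1, D(3)=2.
Total arrangements: 3! = 6.
Probability = D(3)/3! = 1/3.

Final answer: D(3)/3! = 2/6 = 0.333333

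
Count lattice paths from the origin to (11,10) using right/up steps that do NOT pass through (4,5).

Total paths to (11,10): C(21,10) = 352716.
Paths through (4,5): C(9,5) x C(12,5) = 99792.
Avoiding (4,5): 352716 - 99792.

Final answer: 252924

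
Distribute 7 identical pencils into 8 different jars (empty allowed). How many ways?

Stars and bars: C(n+k-1, k-1) = C(14,7).

Final answer: C(14,7) = 3432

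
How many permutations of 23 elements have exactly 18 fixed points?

Choose which 18 elements are fixed: C(23,18) = 33649.
Derange the remaining 5 using D(j) = (j-1)(D(j-1) + D(j-2)), D(0)=1, D(1)=0: D(2)=1, D(3)=2, D(4)=9, D(5)=44.
Total: 33649 x 44.

Final answer: C(23,18) D(5) = 1480556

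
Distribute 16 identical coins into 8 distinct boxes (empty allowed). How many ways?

Stars and bars: C(n+k-1, k-1) = C(23,7).

Final answer: C(23,7) = 245157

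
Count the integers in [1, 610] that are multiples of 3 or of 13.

Multiples of 3: 203. Multiples of 13: 46. Of both (lcm=39): 15.
By inclusion-exclusion: 203 + 46 - 15.

Final answer: 234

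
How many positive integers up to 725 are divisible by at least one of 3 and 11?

Multiples of 3: 241. Multiples of 11: 65. Of both (lcm=33): 21.
By inclusion-exclusion: 241 + 65 - 21.

Final answer: 285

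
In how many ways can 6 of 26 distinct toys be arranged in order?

P(26,6) = 26!/(26-6)! = 26!/20!.

Final answer: P(26,6) = 165765600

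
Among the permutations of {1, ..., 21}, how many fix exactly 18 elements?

Choose which 18 elements are fixed: C(21,18) = 1330.
Derange the remaining 3 using D(j) = (j-1)(D(j-1) + D(j-2)), D(0)=1, D(1)=0: D(2)=1, D(3)=2.
Total: 1330 x 2.

Final answer: C(21,18) D(3) = 2660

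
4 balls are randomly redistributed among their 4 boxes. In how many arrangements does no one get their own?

Use the recurrence D(n) = (n-1)(D(n-1) + D(n-2)) with D(0)=1, D(1)=0.
D(2) = 1 x (0 + 1) = 1
D(3) = 2 x (1 + 0) = 2
D(4) = 3 x (D(3) + D(2)) = 3 x (2 + 1)

Final answer: D(4) = 9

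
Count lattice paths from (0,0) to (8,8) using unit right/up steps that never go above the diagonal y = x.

Total monotonic paths to (8,8): C(16,8) = 12870.
A path is bad iff it touches y = x + 1; reflecting its initial segment maps bad paths bijectively onto all paths to (7,9), of which there are C(16,9) = 11440.
Valid Dyck paths: 12870 - 11440.
(This is the Catalan number C_{8}.)

Final answer: C_{8} = 1430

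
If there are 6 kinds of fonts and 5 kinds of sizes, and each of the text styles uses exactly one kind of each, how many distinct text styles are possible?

By the multiplication principle: 6 x 5.

Final answer: 30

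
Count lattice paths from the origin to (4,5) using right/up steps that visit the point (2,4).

Paths (0,0)->(2,4): C(6,4) = 15.
Paths (2,4)->(4,5): C(3,1) = 3.
By multiplication principle: 15 x 3.

Final answer: 45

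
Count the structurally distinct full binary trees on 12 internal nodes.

This is a standard Catalan-number count: the answer is C_n. Here n = 12.
C_n = C(2n,n)/(n+1), so C_{12} = C(24,12)/13 = 2704156/13.

Final answer: C_{12} = 208012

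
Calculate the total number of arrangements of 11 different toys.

The number of ways to arrange 11 distinct objects is 11!.

Final answer: 11! = 39916800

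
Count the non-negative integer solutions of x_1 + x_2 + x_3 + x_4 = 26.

Stars and bars with 26 stars and 3 bars:
C(26+4-1, 4-1) = C(29,3).

Final answer: C(29,3) = 3654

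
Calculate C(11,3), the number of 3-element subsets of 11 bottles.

C(11,3) = 11!/(3! x (11-3)!).

Final answer: C(11,3) = 165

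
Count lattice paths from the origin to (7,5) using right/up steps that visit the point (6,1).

Paths (0,0)->(6,1): C(7,1) = 7.
Paths (6,1)->(7,5): C(5,4) = 5.
By multiplication principle: 7 x 5.

Final answer: 35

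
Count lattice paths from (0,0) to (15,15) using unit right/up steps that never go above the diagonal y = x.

Total monotonic paths to (15,15): C(30,15) = 155117520.
Reflecting each bad path at its first crossing gives a bijection with paths to (14,16): C(30,16) = 145422675.
Valid Dyck paths: 155117520 - 145422675.
(Equivalently, C_{15} = C(30,15)/16 = 155117520/16.)

Final answer: C_{15} = 9694845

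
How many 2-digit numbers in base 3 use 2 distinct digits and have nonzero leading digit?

The leading digit has 2 choices (anything but zero); the next has 2 (anything but the first), then 1, and so on, one fewer each time.
Total: 2 x 2.

Final answer: 4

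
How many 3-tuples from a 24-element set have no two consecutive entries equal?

First character: 24 choices. Each subsequent: 23 choices (must differ from the previous one).
Total: 24 x 23^2.

Final answer: 24 x 23^{2} = 12696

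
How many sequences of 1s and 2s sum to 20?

Condition on the final move: it is a 1-step (f(n-1) ways to get there) or a 2-step (f(n-2) ways), so f(n) = f(n-1) + f(n-2), with f(1)=1, f(2)=2.
Computing successive values: f(1)=1, f(2)=2, f(3)=3, f(4)=5, f(5)=8, f(6)=13, f(7)=21, f(8)=34, f(9)=55, f(10)=89, f(11)=144, f(12)=233, f(13)=377, f(14)=610, f(15)=987, f(16)=1597, f(17)=2584, f(18)=4181, f(19)=6765, f(20)=10946.

Final answer: 10946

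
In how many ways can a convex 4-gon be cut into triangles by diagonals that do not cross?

The structures are counted by the Catalan number C_n. Here n = 4 - 2 = 2.
C_n = (2n)!/(n!(n+1)!), so C_{2} = 4!/(2! x 3!) = C(4,2)/3 = 6/3.

Final answer: C_{2} = 2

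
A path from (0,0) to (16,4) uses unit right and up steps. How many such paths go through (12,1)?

Paths (0,0)->(12,1): C(13,1) = 13.
Paths (12,1)->(16,4): C(7,3) = 35.
By multiplication principle: 13 x 35.

Final answer: 455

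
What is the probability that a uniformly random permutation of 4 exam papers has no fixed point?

Derangements satisfy D(n) = (n-1)(D(n-1) + D(n-2)), starting from D(0)=1, D(1)=0.
Building up: D(2)=1, D(3)=2, D(4)=9.
Total arrangements: 4! = 24.
Probability = D(4)/4! = 3/8.

Final answer: D(4)/4! = 9/24 = 0.375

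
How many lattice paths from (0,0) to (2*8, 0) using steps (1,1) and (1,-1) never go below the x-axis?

Total monotonic paths to (8,8): C(16,8) = 12870.
A path is bad iff it touches y = x + 1; reflecting its initial segment maps bad paths bijectively onto all paths to (7,9), of which there are C(16,9) = 11440.
Valid Dyck paths: 12870 - 11440.
(This is the Catalan number C_{8}.)

Final answer: C_{8} = 1430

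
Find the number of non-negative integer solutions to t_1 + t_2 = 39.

Stars and bars with 39 stars and 1 bars:
C(39+2-1, 2-1) = C(40,1).

Final answer: C(40,1) = 40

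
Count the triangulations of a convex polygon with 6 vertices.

This is counted by the nth Catalan number C_n. Here n = 6 - 2 = 4.
C_n = C(2n,n)/(n+1), so C_{4} = C(8,4)/5 = 70/5.

Final answer: C_{4} = 14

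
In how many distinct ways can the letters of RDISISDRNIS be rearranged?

Letters (D:2, I:3, N:1, R:2, S:3). Total letters: 11.
Permutations = 11!/(3! x 3! x 2! x 2!).

Final answer: 277200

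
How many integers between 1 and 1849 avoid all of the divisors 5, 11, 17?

|div by 5|=369, |div by 11|=168, |div by 17|=108.
|div by 5&11|=33, |div by 5&17|=21, |div by 11&17|=9, |div by all|=1.
By inclusion-exclusion, divisible by at least one: 369+168+108-33-21-9+1 = 583.
Not divisible by any: 1849 - 583.

Final answer: 1266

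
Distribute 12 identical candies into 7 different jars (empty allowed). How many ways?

Stars and bars: C(n+k-1, k-1) = C(18,6).

Final answer: C(18,6) = 18564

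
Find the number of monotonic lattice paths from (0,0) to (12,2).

Each path has 12 right steps and 2 up steps in some order (14 steps total).
Choose which 2 of the 14 steps are up: C(14,2).

Final answer: C(14,2) = 91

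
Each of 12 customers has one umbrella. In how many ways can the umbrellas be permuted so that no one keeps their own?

Derangements satisfy D(n) = (n-1)(D(n-1) + D(n-2)), starting from D(0)=1, D(1)=0.
D(2) = 1 x (0 + 1) = 1
D(3) = 2 x (1 + 0) = 2
D(4) = 3 x (2 + 1) = 9
D(5) = 4 x (9 + 2) = 44
D(6) = 5 x (44 + 9) = 265
D(7) = 6 x (265 + 44) = 1854
D(8) = 7 x (1854 + 265) = 14833
D(9) = 8 x (14833 + 1854) = 133496
D(10) = 9 x (133496 + 14833) = 1334961
D(11) = 10 x (1334961 + 133496) = 14684570
D(12) = 11 x (D(11) + D(10)) = 11 x (14684570 + 1334961)

Final answer: D(12) = 176214841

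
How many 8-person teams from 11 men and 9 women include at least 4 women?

Sum over valid woman counts:
C(9,4)C(11,4) = 41580
C(9,5)C(11,3) = 20790
C(9,6)C(11,2) = 4620
C(9,7)C(11,1) = 396
C(9,8)C(11,0) = 9
Total: 41580 + 20790 + 4620 + 396 + 9.

Final answer: 67395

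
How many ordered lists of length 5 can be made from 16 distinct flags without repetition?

P(16,5) = 16!/(16-5)! = 16!/11!.

Final answer: P(16,5) = 524160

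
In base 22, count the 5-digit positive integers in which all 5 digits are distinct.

First digit: 21 (nonzero). Second: 21 (not first). Third: 20, etc.
Total: 21 x 21 x 20 x 19 x 18.

Final answer: 3016440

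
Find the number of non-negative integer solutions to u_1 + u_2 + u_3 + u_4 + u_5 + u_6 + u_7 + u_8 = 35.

Stars and bars with 35 stars and 7 bars:
C(35+8-1, 8-1) = C(42,7).

Final answer: C(42,7) = 26978328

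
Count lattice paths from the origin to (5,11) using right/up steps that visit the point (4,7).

Paths (0,0)->(4,7): C(11,7) = 330.
Paths (4,7)->(5,11): C(5,4) = 5.
By multiplication principle: 330 x 5.

Final answer: 1650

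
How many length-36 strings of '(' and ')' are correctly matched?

This is a standard Catalan-number count: the answer is C_n. Here n = 18 (pairs).
C_n = C(2n,n) - C(2n,n+1), so C_{18} = C(36,18) - C(36,19) = 9075135300 - 8597496600.

Final answer: C_{18} = 477638700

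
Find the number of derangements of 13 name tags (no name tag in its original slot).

Derangements satisfy D(n) = (n-1)(D(n-1) + D(n-2)), starting from D(0)=1, D(1)=0.
D(2) = 1 x (0 + 1) = 1
D(3) = 2 x (1 + 0) = 2
D(4) = 3 x (2 + 1) = 9
D(5) = 4 x (9 + 2) = 44
D(6) = 5 x (44 + 9) = 265
D(7) = 6 x (265 + 44) = 1854
D(8) = 7 x (1854 + 265) = 14833
D(9) = 8 x (14833 + 1854) = 133496
D(10) = 9 x (133496 + 14833) = 1334961
D(11) = 10 x (1334961 + 133496) = 14684570
D(12) = 11 x (14684570 + 1334961) = 176214841
D(13) = 12 x (D(12) + D(11)) = 12 x (176214841 + 14684570)

Final answer: D(13) = 2290792932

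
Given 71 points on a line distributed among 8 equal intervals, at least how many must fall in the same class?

By pigeonhole with 71 objects and 8 categories: ceiling(71/8).

Final answer: 9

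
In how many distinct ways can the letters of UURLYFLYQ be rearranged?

Letters (F:1, L:2, Q:1, R:1, U:2, Y:2). Total letters: 9.
Permutations = 9!/(2! x 2! x 2!).

Final answer: 45360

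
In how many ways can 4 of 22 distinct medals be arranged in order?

P(22,4) = 22!/(22-4)! = 22!/18!.

Final answer: P(22,4) = 175560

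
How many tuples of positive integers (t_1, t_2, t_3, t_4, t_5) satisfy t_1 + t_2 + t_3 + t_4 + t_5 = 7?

Substitute t'_i = t_i - 1 (so t'_i >= 0). Then sum t'_i = 7 - 5 = 2.
Stars and bars: C(2+5-1, 5-1) = C(6,4).

Final answer: C(6,4) = 15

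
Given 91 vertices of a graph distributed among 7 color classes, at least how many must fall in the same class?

By pigeonhole with 91 objects and 7 categories: ceiling(91/7).

Final answer: 13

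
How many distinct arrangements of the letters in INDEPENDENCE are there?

Letters (C:1, D:2, E:4, I:1, N:3, P:1). Total letters: 12.
Permutations = 12!/(4! x 3! x 2!).

Final answer: 1663200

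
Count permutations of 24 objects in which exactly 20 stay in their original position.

Choose which 20 elements are fixed: C(24,20) = 10626.
Derange the remaining 4 using D(j) = (j-1)(D(j-1) + D(j-2)), D(0)=1, D(1)=0: D(2)=1, D(3)=2, D(4)=9.
Total: 10626 x 9.

Final answer: C(24,20) D(4) = 95634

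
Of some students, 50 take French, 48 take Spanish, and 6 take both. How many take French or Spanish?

|A union B| = |A| + |B| - |A intersect B| = 50 + 48 - 6.

Final answer: 92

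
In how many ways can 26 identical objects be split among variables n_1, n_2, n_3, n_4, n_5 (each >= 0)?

Stars and bars with 26 stars and 4 bars:
C(26+5-1, 5-1) = C(30,4).

Final answer: C(30,4) = 27405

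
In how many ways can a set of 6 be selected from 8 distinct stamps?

C(8,6) = 8!/(6! x (8-6)!).

Final answer: C(8,6) = 28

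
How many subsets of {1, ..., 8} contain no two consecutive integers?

Condition on whether n belongs to the subset: if not, any valid subset of {1, ..., n-1} works (a(n-1)); if so, n-1 is excluded and the rest is a valid subset of {1, ..., n-2} (a(n-2)). Hence a(n) = a(n-1) + a(n-2), a(1)=2, a(2)=3.
Iterating the recurrence: a(1)=2, a(2)=3, a(3)=5, a(4)=8, a(5)=13, a(6)=21, a(7)=34, a(8)=55.

Final answer: 55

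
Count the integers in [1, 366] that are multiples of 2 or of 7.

Multiples of 2: 183. Multiples of 7: 52. Of both (lcm=14): 26.
By inclusion-exclusion: 183 + 52 - 26.

Final answer: 209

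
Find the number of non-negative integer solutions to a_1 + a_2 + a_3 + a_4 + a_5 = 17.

Stars and bars with 17 stars and 4 bars:
C(17+5-1, 5-1) = C(21,4).

Final answer: C(21,4) = 5985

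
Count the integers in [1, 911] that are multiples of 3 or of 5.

Multiples of 3: 303. Multiples of 5: 182. Of both (lcm=15): 60.
By inclusion-exclusion: 303 + 182 - 60.

Final answer: 425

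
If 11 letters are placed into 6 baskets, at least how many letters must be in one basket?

By the pigeonhole principle: ceiling(11/6).

Final answer: 2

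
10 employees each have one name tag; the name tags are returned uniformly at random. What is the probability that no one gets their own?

Use the recurrence D(n) = (n-1)(D(n-1) + D(n-2)) with D(0)=1, D(1)=0.
Building up: D(2)=1, D(3)=2, D(4)=9, D(5)=44, D(6)=265, D(7)=1854, D(8)=14833, D(9)=133496, D(10)=1334961.
Total arrangements: 10! = 3628800.
Probability = D(10)/10! = 16481/44800.

Final answer: D(10)/10! = 1334961/3628800 = 0.367879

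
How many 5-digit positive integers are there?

These are the integers in [10^4, 10^5), so the count is 10^5 - 10^4 = 9 x 10^4.

Final answer: 90000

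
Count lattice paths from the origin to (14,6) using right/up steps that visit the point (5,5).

Paths (0,0)->(5,5): C(10,5) = 252.
Paths (5,5)->(14,6): C(10,1) = 10.
By multiplication principle: 252 x 10.

Final answer: 2520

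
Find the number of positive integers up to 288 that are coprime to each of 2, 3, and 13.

|div by 2|=144, |div by 3|=96, |div by 13|=22.
|div by 2&3|=48, |div by 2&13|=11, |div by 3&13|=7, |div by all|=3.
By inclusion-exclusion, divisible by at least one: 144+96+22-48-11-7+3 = 199.
Not divisible by any: 288 - 199.

Final answer: 89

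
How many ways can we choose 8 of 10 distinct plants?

C(10,8) = 10!/(8! x 2!).

Final answer: \binom{10}{8} = 45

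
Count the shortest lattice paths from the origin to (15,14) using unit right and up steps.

Each path has 15 right steps and 14 up steps in some order (29 steps total).
Choose which 14 of the 29 steps are up: C(29,14).

Final answer: C(29,14) = 77558760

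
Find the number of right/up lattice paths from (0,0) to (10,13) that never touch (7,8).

Total paths to (10,13): C(23,13) = 1144066.
Paths through (7,8): C(15,8) x C(8,5) = 360360.
Avoiding (7,8): 1144066 - 360360.

Final answer: 783706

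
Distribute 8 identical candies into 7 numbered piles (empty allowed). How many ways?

Stars and bars: C(n+k-1, k-1) = C(14,6).

Final answer: C(14,6) = 3003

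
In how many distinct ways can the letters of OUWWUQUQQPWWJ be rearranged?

Letters (J:1, O:1, P:1, Q:3, U:3, W:4). Total letters: 13.
Permutations = 13!/(4! x 3! x 3!).

Final answer: 7207200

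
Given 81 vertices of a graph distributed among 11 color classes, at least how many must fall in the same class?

By pigeonhole with 81 objects and 11 categories: ceiling(81/11).

Final answer: 8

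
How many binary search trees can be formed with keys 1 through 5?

This is a standard Catalan-number count: the answer is C_n. Here n = 5.
C_n = C(2n,n) - C(2n,n+1), so C_{5} = C(10,5) - C(10,6) = 252 - 210.

Final answer: C_{5} = 42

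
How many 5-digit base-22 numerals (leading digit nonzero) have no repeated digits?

First digit: 21 (nonzero). Second: 21 (not first). Third: 20, etc.
Total: 21 x 21 x 20 x 19 x 18.

Final answer: 3016440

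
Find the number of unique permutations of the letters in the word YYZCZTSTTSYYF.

Letters (C:1, F:1, S:2, T:3, Y:4, Z:2). Total letters: 13.
Permutations = 13!/(4! x 3! x 2! x 2!).

Final answer: 10810800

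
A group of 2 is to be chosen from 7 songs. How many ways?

C(7,2) = 7!/(2! x (7-2)!).

Final answer: C(7,2) = 21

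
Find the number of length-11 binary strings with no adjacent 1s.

Classify by the final bit: ...0 gives a(n-1) strings, ...01 gives a(n-2) strings. Thus a(n) = a(n-1) + a(n-2) with a(1)=2, a(2)=3.
Computing successive values: a(1)=2, a(2)=3, a(3)=5, a(4)=8, a(5)=13, a(6)=21, a(7)=34, a(8)=55, a(9)=89, a(10)=144, a(11)=233.

Final answer: 233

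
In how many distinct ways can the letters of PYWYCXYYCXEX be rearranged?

Letters (C:2, E:1, P:1, W:1, X:3, Y:4). Total letters: 12.
Permutations = 12!/(4! x 3! x 2!).

Final answer: 1663200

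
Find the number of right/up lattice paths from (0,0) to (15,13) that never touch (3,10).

Total paths to (15,13): C(28,13) = 37442160.
Paths through (3,10): C(13,10) x C(15,3) = 130130.
Avoiding (3,10): 37442160 - 130130.

Final answer: 37312030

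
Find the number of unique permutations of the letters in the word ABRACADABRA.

Letters (A:5, B:2, C:1, D:1, R:2). Total letters: 11.
Permutations = 11!/(5! x 2! x 2!).

Final answer: 83160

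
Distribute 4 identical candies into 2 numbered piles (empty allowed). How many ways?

Stars and bars: C(n+k-1, k-1) = C(5,1).

Final answer: C(5,1) = 5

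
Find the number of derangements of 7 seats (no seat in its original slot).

Derangements satisfy D(n) = (n-1)(D(n-1) + D(n-2)), starting from D(0)=1, D(1)=0.
D(2) = 1 x (0 + 1) = 1
D(3) = 2 x (1 + 0) = 2
D(4) = 3 x (2 + 1) = 9
D(5) = 4 x (9 + 2) = 44
D(6) = 5 x (44 + 9) = 265
D(7) = 6 x (D(6) + D(5)) = 6 x (265 + 44)

Final answer: D(7) = 1854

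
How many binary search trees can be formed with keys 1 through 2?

This is counted by the nth Catalan number C_n. Here n = 2.
C_n = (2n)!/(n!(n+1)!), so C_{2} = 4!/(2! x 3!) = C(4,2)/3 = 6/3.

Final answer: C_{2} = 2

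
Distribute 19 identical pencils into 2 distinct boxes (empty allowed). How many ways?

Stars and bars: C(n+k-1, k-1) = C(20,1).

Final answer: C(20,1) = 20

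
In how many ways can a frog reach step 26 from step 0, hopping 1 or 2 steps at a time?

Let f(n) count the ways. The last step is size 1 or 2, so f(n) = f(n-1) + f(n-2) with f(1)=1, f(2)=2.
Computing successive values: f(1)=1, f(2)=2, f(3)=3, f(4)=5, f(5)=8, f(6)=13, f(7)=21, f(8)=34, f(9)=55, f(10)=89, f(11)=144, f(12)=233, f(13)=377, f(14)=610, f(15)=987, f(16)=1597, f(17)=2584, f(18)=4181, f(19)=6765, f(20)=10946, f(21)=17711, f(22)=28657, f(23)=46368, f(24)=75025, f(25)=121393, f(26)=196418.

Final answer: 196418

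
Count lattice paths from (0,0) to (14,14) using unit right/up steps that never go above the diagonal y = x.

Total monotonic paths to (14,14): C(28,14) = 40116600.
Paths that cross above y=x (reflection bijection): C(28,15) = 37442160.
Valid Dyck paths: 40116600 - 37442160.
(Check: C(28,14) - C(28,15) = C(28,14)/15, the Catalan number C_{14}.)

Final answer: C_{14} = 2674440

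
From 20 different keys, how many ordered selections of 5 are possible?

P(20,5) = 20!/(20-5)! = 20!/15!.

Final answer: P(20,5) = 1860480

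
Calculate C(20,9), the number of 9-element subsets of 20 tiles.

C(20,9) = 20!/(9! x 11!).

Final answer: \binom{20}{9} = 167960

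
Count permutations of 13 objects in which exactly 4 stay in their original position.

Choose which 4 elements are fixed: C(13,4) = 715.
Derange the remaining 9 using D(j) = (j-1)(D(j-1) + D(j-2)), D(0)=1, D(1)=0: D(2)=1, D(3)=2, D(4)=9, D(5)=44, D(6)=265, D(7)=1854, D(8)=14833, D(9)=133496.
Total: 715 x 133496.

Final answer: C(13,4) D(9) = 95449640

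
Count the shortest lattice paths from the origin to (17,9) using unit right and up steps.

Each path has 17 right steps and 9 up steps in some order (26 steps total).
Choose which 9 of the 26 steps are up: C(26,9).

Final answer: C(26,9) = 3124550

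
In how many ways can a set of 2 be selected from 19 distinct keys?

C(19,2) = 19!/(2! x (19-2)!).

Final answer: C(19,2) = 171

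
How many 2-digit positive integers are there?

The leading digit cannot be 0 (9 options); the other 1 digit can be anything (10 options each).
Total: 9 x 10^1.

Final answer: 90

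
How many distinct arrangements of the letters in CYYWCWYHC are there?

Letters (C:3, H:1, W:2, Y:3). Total letters: 9.
Permutations = 9!/(3! x 3! x 2!).

Final answer: 5040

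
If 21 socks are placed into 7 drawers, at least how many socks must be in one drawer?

By the pigeonhole principle: ceiling(21/7).

Final answer: 3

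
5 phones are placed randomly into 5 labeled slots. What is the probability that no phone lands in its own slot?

Use the recurrence D(n) = (n-1)(D(n-1) + D(n-2)) with D(0)=1, D(1)=0.
Building up: D(2)=1, D(3)=2, D(4)=9, D(5)=44.
Total arrangements: 5! = 120.
Probability = D(5)/5! = 11/30.

Final answer: D(5)/5! = 44/120 = 0.366667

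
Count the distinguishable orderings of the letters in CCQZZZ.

Letters (C:2, Q:1, Z:3). Total letters: 6.
Permutations = 6!/(3! x 2!).

Final answer: 60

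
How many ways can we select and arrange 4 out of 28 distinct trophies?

P(28,4) = 28!/(28-4)! = 28!/24!.

Final answer: P(28,4) = 491400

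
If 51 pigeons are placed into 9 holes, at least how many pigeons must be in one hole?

By the pigeonhole principle: ceiling(51/9).

Final answer: 6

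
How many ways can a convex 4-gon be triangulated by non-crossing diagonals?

The structures are counted by the Catalan number C_n. Here n = 4 - 2 = 2.
Using C_0 = 1 and C_(k+1) = C_k x 2(2k+1)/(k+2), build up term by term: C_1=1, C_2=2.

Final answer: C_{2} = 2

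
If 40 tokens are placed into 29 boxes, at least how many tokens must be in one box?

By the pigeonhole principle: ceiling(40/29).

Final answer: 2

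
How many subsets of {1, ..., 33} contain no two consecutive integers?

Let a(n) count such subsets of {1, ..., n}. Either n is excluded (a(n-1) ways) or n is included, forcing n-1 out (a(n-2) ways), so a(n) = a(n-1) + a(n-2) with a(1)=2, a(2)=3.
Building up term by term: a(1)=2, a(2)=3, a(3)=5, a(4)=8, a(5)=13, a(6)=21, a(7)=34, a(8)=55, a(9)=89, a(10)=144, a(11)=233, a(12)=377, a(13)=610, a(14)=987, a(15)=1597, a(16)=2584, a(17)=4181, a(18)=6765, a(19)=10946, a(20)=17711, a(21)=28657, a(22)=46368, a(23)=75025, a(24)=121393, a(25)=196418, a(26)=317811, a(27)=514229, a(28)=832040, a(29)=1346269, a(30)=2178309, a(31)=3524578, a(32)=5702887, a(33)=9227465.

Final answer: 9227465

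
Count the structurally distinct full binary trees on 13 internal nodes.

This is counted by the nth Catalan number C_n. Here n = 13.
C_n = (2n)!/(n!(n+1)!), so C_{13} = 26!/(13! x 14!) = C(26,13)/14 = 10400600/14.

Final answer: C_{13} = 742900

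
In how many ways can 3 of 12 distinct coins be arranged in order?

P(12,3) = 12!/(12-3)! = 12!/9!.

Final answer: P(12,3) = 1320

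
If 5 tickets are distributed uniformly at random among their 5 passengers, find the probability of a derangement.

D(n) = (n-1)(D(n-1) + D(n-2)), D(0)=1, D(1)=0.
Building up: D(2)=1, D(3)=2, D(4)=9, D(5)=44.
Total arrangements: 5! = 120.
Probability = D(5)/5! = 11/30.

Final answer: D(5)/5! = 44/120 = 0.366667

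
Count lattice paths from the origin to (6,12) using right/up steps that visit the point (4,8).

Paths (0,0)->(4,8): C(12,8) = 495.
Paths (4,8)->(6,12): C(6,4) = 15.
By multiplication principle: 495 x 15.

Final answer: 7425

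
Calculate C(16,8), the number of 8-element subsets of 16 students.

C(16,8) = 16!/(8! x 8!).

Final answer: \binom{16}{8} = 12870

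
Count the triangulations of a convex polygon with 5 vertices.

The structures are counted by the Catalan number C_n. Here n = 5 - 2 = 3.
C_n = C(2n,n)/(n+1), so C_{3} = C(6,3)/4 = 20/4.

Final answer: C_{3} = 5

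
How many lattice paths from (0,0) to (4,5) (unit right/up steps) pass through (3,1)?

Paths (0,0)->(3,1): C(4,1) = 4.
Paths (3,1)->(4,5): C(5,4) = 5.
By multiplication principle: 4 x 5.

Final answer: 20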